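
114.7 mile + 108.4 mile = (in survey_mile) 223.1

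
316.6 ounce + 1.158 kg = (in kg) 10.13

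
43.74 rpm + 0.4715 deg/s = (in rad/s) 4.589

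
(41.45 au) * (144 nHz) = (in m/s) 8.929e+05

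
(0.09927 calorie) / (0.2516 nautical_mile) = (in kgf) 9.089e-05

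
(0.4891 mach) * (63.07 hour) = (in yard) 4.135e+07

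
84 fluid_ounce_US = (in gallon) 0.6562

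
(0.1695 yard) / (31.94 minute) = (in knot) 0.0001572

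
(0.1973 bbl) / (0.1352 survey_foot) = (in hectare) 7.612e-05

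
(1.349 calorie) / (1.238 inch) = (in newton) 179.5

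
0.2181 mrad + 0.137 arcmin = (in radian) 0.000258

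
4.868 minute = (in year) 9.262e-06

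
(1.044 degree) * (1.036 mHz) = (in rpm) 0.0001803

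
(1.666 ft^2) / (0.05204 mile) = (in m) 0.001848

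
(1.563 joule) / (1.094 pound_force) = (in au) 2.147e-12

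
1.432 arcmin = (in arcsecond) 85.92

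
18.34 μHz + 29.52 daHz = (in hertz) 295.2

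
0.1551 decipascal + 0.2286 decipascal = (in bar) 3.837e-07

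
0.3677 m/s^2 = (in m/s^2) 0.3677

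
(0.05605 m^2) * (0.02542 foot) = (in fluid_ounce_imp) 15.28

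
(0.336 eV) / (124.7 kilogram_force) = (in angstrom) 4.402e-13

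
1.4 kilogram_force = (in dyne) 1.373e+06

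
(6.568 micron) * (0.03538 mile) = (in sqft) 0.004025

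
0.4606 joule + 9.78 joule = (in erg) 1.024e+08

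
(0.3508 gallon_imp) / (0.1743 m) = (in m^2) 0.00915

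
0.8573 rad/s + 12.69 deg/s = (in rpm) 10.3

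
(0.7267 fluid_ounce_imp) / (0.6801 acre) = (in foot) 2.461e-08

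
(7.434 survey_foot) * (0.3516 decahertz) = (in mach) 0.0234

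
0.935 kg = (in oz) 32.98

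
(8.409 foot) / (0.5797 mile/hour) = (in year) 3.136e-07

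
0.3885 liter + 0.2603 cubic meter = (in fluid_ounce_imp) 9175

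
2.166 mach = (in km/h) 2655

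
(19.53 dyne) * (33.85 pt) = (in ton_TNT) 5.574e-16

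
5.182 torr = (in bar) 0.006909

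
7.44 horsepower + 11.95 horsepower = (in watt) 1.446e+04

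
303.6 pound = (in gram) 1.377e+05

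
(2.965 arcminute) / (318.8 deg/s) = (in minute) 2.583e-06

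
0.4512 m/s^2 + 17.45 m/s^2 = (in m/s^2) 17.9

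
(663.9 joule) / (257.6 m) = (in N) 2.577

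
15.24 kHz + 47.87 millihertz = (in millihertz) 1.524e+07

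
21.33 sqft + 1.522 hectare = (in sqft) 1.638e+05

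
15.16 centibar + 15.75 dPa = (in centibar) 15.16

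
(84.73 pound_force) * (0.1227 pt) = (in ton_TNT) 3.899e-12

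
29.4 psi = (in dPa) 2.027e+06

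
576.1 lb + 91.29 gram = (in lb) 576.3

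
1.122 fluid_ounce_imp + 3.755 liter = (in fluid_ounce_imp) 133.3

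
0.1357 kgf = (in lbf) 0.2992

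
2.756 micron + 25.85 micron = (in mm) 0.02861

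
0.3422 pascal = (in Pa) 0.3422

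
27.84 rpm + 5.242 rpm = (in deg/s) 198.5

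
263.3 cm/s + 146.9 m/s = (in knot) 290.7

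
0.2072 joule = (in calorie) 0.04952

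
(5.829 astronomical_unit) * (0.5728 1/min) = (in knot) 1.618e+10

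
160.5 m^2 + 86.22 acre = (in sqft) 3.757e+06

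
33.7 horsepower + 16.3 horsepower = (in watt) 3.728e+04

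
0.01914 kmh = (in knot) 0.01033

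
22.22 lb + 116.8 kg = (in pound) 279.7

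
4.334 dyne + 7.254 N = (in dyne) 7.254e+05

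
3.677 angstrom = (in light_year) 3.887e-26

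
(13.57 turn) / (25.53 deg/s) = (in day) 0.002215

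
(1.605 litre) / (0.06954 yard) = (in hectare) 2.524e-06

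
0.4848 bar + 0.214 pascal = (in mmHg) 363.6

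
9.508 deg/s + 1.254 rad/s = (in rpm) 13.56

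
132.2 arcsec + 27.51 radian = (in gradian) 1751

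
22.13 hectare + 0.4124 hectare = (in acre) 55.7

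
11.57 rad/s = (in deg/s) 662.9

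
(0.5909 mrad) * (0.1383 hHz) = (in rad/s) 0.008172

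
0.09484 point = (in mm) 0.03346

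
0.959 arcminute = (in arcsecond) 57.54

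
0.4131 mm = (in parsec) 1.339e-20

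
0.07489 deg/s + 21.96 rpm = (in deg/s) 131.8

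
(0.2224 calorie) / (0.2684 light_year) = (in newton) 3.665e-16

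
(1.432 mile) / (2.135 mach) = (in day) 3.669e-05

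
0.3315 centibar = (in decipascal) 3315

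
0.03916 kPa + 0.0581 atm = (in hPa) 59.26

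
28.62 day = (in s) 2.473e+06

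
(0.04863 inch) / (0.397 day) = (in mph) 8.055e-08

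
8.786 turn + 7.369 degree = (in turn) 8.806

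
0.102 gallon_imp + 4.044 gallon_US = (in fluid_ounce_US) 533.3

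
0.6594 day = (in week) 0.0942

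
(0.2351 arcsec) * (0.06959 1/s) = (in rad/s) 7.932e-08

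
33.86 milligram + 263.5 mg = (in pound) 0.0006556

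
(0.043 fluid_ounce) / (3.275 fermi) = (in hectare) 3.883e+04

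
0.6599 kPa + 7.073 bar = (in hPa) 7080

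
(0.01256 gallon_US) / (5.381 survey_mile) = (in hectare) 5.49e-13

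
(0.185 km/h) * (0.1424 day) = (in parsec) 2.049e-14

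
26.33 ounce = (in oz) 26.33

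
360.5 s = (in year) 1.143e-05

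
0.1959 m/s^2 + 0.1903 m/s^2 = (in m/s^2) 0.3862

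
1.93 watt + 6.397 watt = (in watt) 8.327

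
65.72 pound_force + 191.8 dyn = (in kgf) 29.81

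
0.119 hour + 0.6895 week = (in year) 0.01324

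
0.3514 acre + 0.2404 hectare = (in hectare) 0.3826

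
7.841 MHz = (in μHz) 7.841e+12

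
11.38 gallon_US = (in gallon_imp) 9.476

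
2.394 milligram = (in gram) 0.002394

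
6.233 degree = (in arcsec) 2.244e+04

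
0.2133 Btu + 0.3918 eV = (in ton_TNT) 5.379e-08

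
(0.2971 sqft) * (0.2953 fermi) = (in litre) 8.151e-15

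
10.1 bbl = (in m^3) 1.606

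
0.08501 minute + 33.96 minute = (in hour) 0.5674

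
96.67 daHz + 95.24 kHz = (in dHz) 9.621e+05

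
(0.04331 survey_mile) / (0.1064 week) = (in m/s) 0.001083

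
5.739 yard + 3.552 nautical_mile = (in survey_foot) 2.16e+04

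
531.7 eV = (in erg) 8.519e-10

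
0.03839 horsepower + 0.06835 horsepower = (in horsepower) 0.1067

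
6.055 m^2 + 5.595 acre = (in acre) 5.596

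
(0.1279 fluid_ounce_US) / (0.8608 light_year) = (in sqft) 4.999e-21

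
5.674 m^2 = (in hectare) 0.0005674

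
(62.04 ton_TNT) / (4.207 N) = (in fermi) 6.17e+25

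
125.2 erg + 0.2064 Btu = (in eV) 1.359e+21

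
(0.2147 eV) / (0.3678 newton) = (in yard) 1.023e-19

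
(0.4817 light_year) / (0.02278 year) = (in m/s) 6.344e+09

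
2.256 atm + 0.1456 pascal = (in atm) 2.256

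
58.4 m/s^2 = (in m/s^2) 58.4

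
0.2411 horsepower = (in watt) 179.8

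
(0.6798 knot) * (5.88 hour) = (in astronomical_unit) 4.949e-08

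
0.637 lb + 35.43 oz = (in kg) 1.293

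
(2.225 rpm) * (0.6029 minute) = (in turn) 1.341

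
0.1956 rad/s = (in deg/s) 11.21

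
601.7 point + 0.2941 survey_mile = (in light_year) 5.005e-14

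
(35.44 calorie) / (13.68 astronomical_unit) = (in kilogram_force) 7.388e-12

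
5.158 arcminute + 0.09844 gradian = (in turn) 0.0004849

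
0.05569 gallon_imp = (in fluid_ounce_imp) 8.91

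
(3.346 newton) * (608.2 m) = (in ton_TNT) 4.864e-07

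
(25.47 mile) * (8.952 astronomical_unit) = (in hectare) 5.489e+12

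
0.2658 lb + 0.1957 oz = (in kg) 0.1261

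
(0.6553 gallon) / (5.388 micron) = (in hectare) 0.04604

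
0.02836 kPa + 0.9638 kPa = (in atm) 0.009792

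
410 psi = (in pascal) 2.827e+06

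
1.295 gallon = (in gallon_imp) 1.078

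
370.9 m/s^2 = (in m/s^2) 370.9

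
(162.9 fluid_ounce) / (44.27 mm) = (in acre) 2.689e-05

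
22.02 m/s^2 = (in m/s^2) 22.02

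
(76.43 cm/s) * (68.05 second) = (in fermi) 5.201e+16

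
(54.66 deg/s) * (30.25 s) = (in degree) 1653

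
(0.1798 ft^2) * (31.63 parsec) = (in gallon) 4.307e+18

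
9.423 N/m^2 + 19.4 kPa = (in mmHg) 145.6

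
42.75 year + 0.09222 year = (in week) 2234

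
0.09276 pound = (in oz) 1.484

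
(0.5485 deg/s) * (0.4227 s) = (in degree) 0.2319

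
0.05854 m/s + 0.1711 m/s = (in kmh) 0.8267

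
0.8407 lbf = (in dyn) 3.74e+05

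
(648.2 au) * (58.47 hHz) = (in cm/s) 5.67e+19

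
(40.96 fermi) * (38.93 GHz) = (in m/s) 0.001595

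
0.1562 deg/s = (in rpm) 0.02603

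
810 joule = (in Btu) 0.7677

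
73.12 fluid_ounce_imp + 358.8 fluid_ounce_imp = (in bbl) 0.07719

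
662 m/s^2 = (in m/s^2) 662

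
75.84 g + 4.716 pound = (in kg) 2.215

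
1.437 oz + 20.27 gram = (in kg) 0.06101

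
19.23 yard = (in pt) 4.984e+04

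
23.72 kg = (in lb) 52.29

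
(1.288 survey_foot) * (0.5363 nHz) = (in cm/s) 2.105e-08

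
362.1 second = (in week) 0.0005987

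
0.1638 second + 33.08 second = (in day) 0.0003848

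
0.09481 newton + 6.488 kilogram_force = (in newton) 63.72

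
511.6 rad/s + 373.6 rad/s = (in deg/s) 5.072e+04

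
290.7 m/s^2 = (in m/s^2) 290.7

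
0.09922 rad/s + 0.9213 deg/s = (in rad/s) 0.1153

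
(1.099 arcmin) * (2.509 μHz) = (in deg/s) 4.596e-08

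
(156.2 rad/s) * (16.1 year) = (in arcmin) 2.726e+14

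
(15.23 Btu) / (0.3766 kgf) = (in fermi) 4.351e+18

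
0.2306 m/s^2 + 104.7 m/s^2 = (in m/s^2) 104.9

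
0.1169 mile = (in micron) 1.881e+08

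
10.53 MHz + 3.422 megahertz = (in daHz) 1.395e+06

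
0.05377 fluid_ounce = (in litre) 0.00159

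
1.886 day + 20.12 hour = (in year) 0.007464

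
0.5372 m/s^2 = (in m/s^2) 0.5372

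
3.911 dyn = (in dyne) 3.911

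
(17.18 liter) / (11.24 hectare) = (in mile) 9.497e-11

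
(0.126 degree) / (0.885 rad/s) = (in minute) 4.141e-05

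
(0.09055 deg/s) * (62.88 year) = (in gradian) 1.995e+08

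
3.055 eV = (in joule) 4.895e-19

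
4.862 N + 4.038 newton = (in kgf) 0.9075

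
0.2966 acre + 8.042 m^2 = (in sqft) 1.301e+04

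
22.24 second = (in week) 3.677e-05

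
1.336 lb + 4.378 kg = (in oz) 175.8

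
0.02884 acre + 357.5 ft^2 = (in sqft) 1614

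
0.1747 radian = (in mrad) 174.7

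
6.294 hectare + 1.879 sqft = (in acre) 15.55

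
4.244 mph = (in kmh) 6.83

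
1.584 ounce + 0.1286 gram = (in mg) 4.503e+04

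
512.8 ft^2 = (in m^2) 47.64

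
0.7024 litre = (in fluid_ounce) 23.75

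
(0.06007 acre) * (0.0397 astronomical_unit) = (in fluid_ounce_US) 4.882e+16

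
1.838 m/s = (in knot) 3.573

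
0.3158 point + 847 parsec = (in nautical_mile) 1.411e+16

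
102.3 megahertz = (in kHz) 1.023e+05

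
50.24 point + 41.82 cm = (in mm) 435.9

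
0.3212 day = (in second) 2.775e+04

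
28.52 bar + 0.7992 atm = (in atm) 28.95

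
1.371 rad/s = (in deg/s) 78.55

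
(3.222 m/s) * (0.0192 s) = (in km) 6.186e-05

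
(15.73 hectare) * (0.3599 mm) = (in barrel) 356.1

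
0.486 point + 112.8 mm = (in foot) 0.3706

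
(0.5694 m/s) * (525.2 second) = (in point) 8.477e+05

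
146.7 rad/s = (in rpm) 1401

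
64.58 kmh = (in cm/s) 1794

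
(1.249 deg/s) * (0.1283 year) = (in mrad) 8.82e+07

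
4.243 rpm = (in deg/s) 25.46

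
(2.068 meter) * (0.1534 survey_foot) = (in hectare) 9.669e-06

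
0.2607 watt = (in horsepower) 0.0003496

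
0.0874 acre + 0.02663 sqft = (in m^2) 353.7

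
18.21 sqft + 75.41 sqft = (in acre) 0.002149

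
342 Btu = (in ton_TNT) 8.624e-05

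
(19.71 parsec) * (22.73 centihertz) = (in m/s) 1.382e+17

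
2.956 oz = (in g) 83.8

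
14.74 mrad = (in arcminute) 50.67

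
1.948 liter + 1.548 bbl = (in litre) 248.1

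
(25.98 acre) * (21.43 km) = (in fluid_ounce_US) 7.619e+13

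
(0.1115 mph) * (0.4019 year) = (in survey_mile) 392.6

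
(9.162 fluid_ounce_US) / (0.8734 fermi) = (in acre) 7.666e+07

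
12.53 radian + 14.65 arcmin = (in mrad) 1.253e+04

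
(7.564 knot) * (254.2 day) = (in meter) 8.546e+07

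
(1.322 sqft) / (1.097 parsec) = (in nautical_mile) 1.959e-21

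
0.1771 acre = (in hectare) 0.07167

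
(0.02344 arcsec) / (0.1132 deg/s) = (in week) 9.51e-11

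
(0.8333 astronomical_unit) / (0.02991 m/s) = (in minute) 6.946e+10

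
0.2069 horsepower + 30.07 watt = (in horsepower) 0.2472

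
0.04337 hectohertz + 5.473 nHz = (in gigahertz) 4.337e-09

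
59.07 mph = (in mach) 0.07755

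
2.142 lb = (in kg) 0.9716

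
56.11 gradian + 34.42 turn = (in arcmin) 7.465e+05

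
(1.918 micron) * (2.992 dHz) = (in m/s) 5.739e-07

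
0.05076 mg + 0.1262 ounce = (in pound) 0.007888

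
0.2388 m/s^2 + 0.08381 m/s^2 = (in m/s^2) 0.3226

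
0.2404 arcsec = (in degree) 6.678e-05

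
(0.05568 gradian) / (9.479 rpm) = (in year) 2.794e-11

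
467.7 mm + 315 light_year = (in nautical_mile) 1.609e+15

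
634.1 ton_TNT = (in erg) 2.653e+19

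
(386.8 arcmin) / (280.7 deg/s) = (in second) 0.02297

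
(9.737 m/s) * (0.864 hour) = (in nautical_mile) 16.35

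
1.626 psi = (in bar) 0.1121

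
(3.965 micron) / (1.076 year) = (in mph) 2.614e-13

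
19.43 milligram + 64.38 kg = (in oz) 2271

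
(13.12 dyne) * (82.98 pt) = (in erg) 38.41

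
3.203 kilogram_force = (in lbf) 7.061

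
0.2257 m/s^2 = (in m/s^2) 0.2257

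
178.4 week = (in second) 1.079e+08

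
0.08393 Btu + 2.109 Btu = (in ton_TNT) 5.53e-07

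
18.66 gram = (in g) 18.66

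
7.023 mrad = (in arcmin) 24.14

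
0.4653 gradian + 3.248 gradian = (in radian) 0.05833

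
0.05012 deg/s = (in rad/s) 0.0008748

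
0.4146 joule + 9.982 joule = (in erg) 1.04e+08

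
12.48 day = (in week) 1.783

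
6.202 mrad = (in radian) 0.006202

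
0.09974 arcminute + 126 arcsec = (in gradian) 0.04074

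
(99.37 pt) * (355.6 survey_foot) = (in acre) 0.0009389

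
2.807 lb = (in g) 1273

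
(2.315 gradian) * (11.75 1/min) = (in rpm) 0.068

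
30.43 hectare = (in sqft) 3.275e+06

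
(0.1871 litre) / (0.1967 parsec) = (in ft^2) 3.318e-19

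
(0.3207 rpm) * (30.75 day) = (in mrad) 8.922e+07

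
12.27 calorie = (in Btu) 0.04866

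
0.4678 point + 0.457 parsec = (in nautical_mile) 7.614e+12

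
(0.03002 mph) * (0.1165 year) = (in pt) 1.398e+08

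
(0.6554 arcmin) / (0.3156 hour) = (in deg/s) 9.614e-06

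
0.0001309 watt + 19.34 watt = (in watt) 19.34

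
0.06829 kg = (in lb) 0.1506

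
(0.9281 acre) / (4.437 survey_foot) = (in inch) 1.093e+05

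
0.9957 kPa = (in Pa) 995.7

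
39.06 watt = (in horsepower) 0.05238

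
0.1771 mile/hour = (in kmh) 0.285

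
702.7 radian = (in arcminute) 2.416e+06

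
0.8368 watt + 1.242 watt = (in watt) 2.079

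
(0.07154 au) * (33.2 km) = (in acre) 8.78e+10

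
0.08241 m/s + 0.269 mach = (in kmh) 330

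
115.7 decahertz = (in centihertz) 1.157e+05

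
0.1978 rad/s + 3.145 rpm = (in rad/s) 0.5271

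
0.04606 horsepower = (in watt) 34.35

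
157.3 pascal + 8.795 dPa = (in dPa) 1582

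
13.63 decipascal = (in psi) 0.0001977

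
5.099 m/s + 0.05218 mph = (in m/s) 5.122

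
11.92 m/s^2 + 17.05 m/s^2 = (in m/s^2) 28.97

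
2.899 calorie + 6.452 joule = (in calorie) 4.441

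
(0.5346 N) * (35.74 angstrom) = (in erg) 0.01911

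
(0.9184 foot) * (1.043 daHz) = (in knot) 5.675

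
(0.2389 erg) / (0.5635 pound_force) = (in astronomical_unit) 6.371e-20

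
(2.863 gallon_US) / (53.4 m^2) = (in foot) 0.0006659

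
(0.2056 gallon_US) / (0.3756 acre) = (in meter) 5.12e-07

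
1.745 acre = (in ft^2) 7.601e+04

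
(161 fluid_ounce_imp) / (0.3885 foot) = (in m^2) 0.03863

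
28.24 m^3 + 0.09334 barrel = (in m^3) 28.25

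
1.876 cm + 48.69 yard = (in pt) 1.263e+05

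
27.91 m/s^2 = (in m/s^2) 27.91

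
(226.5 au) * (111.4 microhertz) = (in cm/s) 3.775e+11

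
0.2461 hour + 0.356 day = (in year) 0.001003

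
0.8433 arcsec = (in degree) 0.0002343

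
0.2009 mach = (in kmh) 246.3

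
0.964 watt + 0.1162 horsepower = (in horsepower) 0.1175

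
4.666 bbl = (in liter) 741.8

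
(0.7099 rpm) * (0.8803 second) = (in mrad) 65.44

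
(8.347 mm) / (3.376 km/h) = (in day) 1.03e-07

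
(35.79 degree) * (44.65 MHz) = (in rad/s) 2.789e+07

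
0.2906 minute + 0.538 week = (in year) 0.01032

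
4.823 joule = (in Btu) 0.004571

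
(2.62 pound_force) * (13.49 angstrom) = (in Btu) 1.49e-11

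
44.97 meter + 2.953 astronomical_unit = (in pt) 1.252e+15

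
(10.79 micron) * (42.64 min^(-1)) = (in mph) 1.715e-05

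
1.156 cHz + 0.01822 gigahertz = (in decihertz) 1.822e+08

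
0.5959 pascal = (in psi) 8.643e-05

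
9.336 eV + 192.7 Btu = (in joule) 2.033e+05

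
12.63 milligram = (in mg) 12.63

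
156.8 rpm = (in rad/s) 16.42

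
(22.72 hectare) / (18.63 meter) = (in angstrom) 1.22e+14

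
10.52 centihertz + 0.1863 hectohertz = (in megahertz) 1.874e-05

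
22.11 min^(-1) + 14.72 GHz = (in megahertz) 1.472e+04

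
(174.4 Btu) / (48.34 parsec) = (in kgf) 1.258e-14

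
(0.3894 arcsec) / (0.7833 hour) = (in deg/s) 3.836e-08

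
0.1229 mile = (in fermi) 1.978e+17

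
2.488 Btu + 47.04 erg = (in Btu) 2.488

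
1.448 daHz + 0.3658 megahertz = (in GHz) 0.0003658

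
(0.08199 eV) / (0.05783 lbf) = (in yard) 5.585e-20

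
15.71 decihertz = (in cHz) 157.1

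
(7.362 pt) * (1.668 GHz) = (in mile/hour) 9.691e+06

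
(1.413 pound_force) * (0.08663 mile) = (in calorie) 209.4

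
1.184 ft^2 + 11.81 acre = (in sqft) 5.144e+05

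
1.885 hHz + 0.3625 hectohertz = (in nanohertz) 2.248e+11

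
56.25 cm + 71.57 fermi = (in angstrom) 5.625e+09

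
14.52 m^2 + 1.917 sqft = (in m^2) 14.7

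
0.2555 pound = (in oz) 4.088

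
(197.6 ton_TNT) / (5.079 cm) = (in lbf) 3.659e+12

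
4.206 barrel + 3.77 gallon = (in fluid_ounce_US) 2.309e+04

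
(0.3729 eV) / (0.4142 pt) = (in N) 4.089e-16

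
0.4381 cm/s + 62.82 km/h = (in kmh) 62.84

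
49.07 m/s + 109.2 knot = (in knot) 204.6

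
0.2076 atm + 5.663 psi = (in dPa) 6.008e+05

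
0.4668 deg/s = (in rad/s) 0.008147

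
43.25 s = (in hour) 0.01201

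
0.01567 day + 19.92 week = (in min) 2.008e+05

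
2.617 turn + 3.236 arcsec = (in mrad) 1.644e+04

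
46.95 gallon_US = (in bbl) 1.118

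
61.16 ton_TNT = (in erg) 2.559e+18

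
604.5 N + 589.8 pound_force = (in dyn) 3.228e+08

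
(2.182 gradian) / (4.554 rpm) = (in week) 1.188e-07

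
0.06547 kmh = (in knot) 0.03535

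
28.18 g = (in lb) 0.06213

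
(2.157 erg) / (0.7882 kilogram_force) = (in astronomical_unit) 1.865e-19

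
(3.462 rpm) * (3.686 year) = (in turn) 6.707e+06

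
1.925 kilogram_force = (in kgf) 1.925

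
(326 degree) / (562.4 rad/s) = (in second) 0.01012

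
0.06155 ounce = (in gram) 1.745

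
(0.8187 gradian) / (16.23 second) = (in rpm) 0.007567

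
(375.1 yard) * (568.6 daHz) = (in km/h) 7.021e+06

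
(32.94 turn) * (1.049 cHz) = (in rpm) 20.73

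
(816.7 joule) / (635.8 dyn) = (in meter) 1.285e+05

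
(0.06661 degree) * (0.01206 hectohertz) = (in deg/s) 0.08033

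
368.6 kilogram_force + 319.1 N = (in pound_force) 884.4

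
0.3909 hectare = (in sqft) 4.208e+04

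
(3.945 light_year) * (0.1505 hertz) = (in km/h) 2.022e+16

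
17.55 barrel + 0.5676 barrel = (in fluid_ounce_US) 9.74e+04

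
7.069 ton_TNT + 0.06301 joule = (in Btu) 2.803e+07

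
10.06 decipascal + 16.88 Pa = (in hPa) 0.1789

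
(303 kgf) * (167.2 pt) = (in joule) 175.3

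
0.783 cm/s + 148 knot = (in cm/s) 7615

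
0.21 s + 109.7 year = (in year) 109.7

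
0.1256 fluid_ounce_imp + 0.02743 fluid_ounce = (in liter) 0.00438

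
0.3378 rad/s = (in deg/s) 19.35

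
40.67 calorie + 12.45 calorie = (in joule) 222.3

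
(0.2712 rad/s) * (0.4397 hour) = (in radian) 429.3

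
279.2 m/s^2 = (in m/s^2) 279.2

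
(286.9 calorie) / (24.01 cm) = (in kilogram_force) 509.8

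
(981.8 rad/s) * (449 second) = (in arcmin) 1.515e+09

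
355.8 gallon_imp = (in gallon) 427.3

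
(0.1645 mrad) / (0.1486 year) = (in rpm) 3.352e-10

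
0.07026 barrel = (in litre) 11.17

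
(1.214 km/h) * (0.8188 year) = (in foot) 2.857e+07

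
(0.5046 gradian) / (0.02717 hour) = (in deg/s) 0.004643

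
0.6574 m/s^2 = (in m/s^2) 0.6574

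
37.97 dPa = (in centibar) 0.003797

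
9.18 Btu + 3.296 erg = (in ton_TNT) 2.315e-06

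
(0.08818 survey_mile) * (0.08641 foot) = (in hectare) 0.0003738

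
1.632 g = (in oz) 0.05757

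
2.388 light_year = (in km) 2.259e+13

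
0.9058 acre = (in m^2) 3666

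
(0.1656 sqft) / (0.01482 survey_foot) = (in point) 9654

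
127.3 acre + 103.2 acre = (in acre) 230.5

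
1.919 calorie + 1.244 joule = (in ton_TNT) 2.216e-09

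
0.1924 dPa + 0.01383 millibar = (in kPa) 0.001402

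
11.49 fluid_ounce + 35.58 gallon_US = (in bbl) 0.8493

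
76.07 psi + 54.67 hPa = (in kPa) 530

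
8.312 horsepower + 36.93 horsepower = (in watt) 3.374e+04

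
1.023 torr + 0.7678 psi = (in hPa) 54.3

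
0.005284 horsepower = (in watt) 3.94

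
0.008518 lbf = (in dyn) 3789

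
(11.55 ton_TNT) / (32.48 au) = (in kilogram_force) 0.001014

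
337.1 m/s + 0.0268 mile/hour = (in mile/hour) 754.1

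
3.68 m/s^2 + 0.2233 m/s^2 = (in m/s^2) 3.903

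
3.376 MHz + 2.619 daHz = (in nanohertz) 3.376e+15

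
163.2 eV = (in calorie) 6.249e-18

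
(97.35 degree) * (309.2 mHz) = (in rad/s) 0.5254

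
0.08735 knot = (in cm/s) 4.494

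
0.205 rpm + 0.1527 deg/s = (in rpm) 0.2304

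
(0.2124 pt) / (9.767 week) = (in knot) 2.466e-11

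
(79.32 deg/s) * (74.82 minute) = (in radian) 6215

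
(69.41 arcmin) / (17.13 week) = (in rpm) 1.861e-08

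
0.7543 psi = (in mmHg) 39.01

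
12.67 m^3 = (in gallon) 3347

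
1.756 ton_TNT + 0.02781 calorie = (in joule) 7.347e+09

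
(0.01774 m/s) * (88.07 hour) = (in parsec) 1.823e-13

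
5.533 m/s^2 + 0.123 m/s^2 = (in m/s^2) 5.656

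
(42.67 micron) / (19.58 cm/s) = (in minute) 3.632e-06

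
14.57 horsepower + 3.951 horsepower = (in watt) 1.381e+04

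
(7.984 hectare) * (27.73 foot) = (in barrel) 4.244e+06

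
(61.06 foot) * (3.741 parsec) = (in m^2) 2.148e+18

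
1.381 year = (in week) 72.01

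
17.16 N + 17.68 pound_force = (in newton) 95.8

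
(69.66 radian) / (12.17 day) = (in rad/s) 6.625e-05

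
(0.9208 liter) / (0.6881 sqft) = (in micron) 1.44e+04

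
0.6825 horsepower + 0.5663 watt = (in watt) 509.5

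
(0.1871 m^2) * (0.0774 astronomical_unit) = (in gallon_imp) 4.765e+11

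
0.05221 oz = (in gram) 1.48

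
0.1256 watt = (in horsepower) 0.0001684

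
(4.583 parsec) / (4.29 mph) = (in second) 7.374e+16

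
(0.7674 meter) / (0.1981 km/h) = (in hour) 0.003874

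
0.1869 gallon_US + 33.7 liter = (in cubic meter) 0.03441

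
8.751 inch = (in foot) 0.7293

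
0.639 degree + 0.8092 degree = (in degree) 1.448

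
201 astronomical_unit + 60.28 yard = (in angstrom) 3.007e+23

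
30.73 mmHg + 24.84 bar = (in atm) 24.56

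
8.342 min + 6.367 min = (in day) 0.01021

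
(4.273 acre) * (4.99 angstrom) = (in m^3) 8.629e-06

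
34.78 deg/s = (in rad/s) 0.607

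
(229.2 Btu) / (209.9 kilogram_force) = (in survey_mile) 0.073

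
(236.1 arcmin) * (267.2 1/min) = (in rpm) 2.921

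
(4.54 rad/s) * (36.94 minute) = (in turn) 1601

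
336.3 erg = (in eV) 2.099e+14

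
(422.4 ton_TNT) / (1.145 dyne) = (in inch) 6.077e+18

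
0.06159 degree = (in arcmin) 3.695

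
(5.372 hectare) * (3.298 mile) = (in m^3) 2.851e+08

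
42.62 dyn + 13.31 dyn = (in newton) 0.0005593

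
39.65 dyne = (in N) 0.0003965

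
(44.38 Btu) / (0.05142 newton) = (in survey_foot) 2.988e+06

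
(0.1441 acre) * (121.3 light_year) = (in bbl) 4.209e+21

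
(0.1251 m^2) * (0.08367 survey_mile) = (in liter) 1.685e+04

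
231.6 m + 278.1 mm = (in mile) 0.1441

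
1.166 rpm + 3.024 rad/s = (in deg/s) 180.3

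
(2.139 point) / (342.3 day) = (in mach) 7.493e-14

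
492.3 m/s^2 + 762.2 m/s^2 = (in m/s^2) 1254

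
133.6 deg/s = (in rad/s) 2.332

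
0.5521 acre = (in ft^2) 2.405e+04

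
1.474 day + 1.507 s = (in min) 2123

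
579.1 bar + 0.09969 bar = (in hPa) 5.792e+05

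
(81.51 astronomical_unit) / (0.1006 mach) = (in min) 5.933e+09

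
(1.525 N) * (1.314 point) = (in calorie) 0.000169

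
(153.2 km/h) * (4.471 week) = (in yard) 1.258e+08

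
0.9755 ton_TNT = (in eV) 2.547e+28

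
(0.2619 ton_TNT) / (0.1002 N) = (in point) 3.1e+13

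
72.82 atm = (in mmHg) 5.534e+04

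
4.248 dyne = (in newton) 4.248e-05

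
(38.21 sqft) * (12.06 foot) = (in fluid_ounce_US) 4.412e+05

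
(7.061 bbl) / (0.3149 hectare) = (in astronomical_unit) 2.383e-15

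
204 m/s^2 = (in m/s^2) 204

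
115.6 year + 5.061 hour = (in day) 4.219e+04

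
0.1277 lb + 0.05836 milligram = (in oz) 2.043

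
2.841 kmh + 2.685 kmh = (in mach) 0.004508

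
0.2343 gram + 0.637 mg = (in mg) 234.9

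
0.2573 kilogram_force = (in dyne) 2.523e+05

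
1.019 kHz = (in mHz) 1.019e+06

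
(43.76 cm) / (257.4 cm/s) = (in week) 2.811e-07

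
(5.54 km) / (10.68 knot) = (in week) 0.001667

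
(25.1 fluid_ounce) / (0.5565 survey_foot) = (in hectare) 4.376e-07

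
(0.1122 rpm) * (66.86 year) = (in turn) 3.943e+06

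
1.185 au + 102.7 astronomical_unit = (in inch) 6.118e+14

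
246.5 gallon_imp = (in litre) 1121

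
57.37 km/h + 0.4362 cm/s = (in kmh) 57.39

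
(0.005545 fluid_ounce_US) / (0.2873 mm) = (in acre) 1.41e-07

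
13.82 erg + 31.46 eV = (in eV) 8.626e+12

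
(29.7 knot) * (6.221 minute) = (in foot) 1.871e+04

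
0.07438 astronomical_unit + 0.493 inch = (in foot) 3.651e+10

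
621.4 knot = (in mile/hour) 715.1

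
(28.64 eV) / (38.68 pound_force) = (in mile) 1.657e-23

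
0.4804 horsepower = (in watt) 358.2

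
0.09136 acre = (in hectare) 0.03697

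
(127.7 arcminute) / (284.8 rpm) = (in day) 1.442e-08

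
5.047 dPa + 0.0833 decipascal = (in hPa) 0.00513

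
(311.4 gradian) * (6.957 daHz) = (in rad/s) 340.3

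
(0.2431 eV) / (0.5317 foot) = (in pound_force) 5.403e-20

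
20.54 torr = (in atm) 0.02703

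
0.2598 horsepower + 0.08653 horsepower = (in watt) 258.3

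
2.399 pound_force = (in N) 10.67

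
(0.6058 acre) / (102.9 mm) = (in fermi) 2.382e+19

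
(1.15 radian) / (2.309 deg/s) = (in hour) 0.007927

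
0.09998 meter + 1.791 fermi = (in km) 9.998e-05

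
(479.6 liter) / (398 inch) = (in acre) 1.172e-05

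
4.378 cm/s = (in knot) 0.0851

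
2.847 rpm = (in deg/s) 17.08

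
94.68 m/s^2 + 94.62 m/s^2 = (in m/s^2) 189.3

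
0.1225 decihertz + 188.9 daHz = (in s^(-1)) 1889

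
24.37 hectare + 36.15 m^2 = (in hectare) 24.37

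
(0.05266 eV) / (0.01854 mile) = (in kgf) 2.883e-23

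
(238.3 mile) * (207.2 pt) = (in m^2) 2.803e+04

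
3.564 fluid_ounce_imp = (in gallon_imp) 0.02227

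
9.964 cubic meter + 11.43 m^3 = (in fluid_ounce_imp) 7.53e+05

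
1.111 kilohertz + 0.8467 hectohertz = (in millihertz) 1.196e+06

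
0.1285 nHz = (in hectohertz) 1.285e-12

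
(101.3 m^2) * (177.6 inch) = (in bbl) 2874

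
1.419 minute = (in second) 85.14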